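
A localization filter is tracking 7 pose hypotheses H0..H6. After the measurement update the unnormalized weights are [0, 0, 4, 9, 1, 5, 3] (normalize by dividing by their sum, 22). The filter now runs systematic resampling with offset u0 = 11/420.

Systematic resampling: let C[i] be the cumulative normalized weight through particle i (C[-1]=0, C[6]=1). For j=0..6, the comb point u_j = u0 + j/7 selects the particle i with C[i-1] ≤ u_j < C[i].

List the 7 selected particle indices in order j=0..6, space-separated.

C = [0, 0, 2/11, 13/22, 7/11, 19/22, 1]
j=0: u_0=11/420 ∈ [0, 2/11) → index 2
j=1: u_1=71/420 ∈ [0, 2/11) → index 2
j=2: u_2=131/420 ∈ [2/11, 13/22) → index 3
j=3: u_3=191/420 ∈ [2/11, 13/22) → index 3
j=4: u_4=251/420 ∈ [13/22, 7/11) → index 4
j=5: u_5=311/420 ∈ [7/11, 19/22) → index 5
j=6: u_6=53/60 ∈ [19/22, 1) → index 6

2 2 3 3 4 5 6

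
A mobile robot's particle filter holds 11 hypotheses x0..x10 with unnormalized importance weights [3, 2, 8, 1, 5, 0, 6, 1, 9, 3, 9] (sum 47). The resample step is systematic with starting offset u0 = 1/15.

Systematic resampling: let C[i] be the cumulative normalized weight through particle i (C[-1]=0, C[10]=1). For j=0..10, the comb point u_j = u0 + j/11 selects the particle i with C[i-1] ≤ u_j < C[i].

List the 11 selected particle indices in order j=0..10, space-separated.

C = [3/47, 5/47, 13/47, 14/47, 19/47, 19/47, 25/47, 26/47, 35/47, 38/47, 1]
j=0: u_0=1/15 ∈ [3/47, 5/47) → index 1
j=1: u_1=26/165 ∈ [5/47, 13/47) → index 2
j=2: u_2=41/165 ∈ [5/47, 13/47) → index 2
j=3: u_3=56/165 ∈ [14/47, 19/47) → index 4
j=4: u_4=71/165 ∈ [19/47, 25/47) → index 6
j=5: u_5=86/165 ∈ [19/47, 25/47) → index 6
j=6: u_6=101/165 ∈ [26/47, 35/47) → index 8
j=7: u_7=116/165 ∈ [26/47, 35/47) → index 8
j=8: u_8=131/165 ∈ [35/47, 38/47) → index 9
j=9: u_9=146/165 ∈ [38/47, 1) → index 10
j=10: u_10=161/165 ∈ [38/47, 1) → index 10

1 2 2 4 6 6 8 8 9 10 10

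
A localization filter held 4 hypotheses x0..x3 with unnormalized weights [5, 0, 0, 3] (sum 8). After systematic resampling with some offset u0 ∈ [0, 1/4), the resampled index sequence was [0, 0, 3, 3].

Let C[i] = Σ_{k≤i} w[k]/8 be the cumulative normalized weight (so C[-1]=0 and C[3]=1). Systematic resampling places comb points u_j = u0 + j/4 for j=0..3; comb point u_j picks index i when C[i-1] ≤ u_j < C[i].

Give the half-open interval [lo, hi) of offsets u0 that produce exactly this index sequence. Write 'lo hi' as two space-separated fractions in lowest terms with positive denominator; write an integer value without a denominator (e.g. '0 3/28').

1/8 1/4

C = [5/8, 5/8, 5/8, 1]
j=0 picked index 0: u0 ∈ [0, 5/8)
j=1 picked index 0: u0 ∈ [-1/4, 3/8)
j=2 picked index 3: u0 ∈ [1/8, 1/2)
j=3 picked index 3: u0 ∈ [-1/8, 1/4)
intersection: [1/8, 1/4)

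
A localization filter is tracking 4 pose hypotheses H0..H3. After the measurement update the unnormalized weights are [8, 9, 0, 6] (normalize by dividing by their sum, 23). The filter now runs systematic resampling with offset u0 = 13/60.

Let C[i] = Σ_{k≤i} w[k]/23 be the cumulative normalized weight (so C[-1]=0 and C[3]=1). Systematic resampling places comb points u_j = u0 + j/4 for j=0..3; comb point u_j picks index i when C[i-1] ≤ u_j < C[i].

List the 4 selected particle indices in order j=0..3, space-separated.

C = [8/23, 17/23, 17/23, 1]
j=0: u_0=13/60 ∈ [0, 8/23) → index 0
j=1: u_1=7/15 ∈ [8/23, 17/23) → index 1
j=2: u_2=43/60 ∈ [8/23, 17/23) → index 1
j=3: u_3=29/30 ∈ [17/23, 1) → index 3

0 1 1 3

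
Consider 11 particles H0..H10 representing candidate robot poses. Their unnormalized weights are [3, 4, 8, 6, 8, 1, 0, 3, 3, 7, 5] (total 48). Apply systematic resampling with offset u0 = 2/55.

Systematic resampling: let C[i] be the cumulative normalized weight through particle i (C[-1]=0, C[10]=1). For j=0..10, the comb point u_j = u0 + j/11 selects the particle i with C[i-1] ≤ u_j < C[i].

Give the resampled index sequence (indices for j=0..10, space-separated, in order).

C = [1/16, 7/48, 5/16, 7/16, 29/48, 5/8, 5/8, 11/16, 3/4, 43/48, 1]
j=0: u_0=2/55 ∈ [0, 1/16) → index 0
j=1: u_1=7/55 ∈ [1/16, 7/48) → index 1
j=2: u_2=12/55 ∈ [7/48, 5/16) → index 2
j=3: u_3=17/55 ∈ [7/48, 5/16) → index 2
j=4: u_4=2/5 ∈ [5/16, 7/16) → index 3
j=5: u_5=27/55 ∈ [7/16, 29/48) → index 4
j=6: u_6=32/55 ∈ [7/16, 29/48) → index 4
j=7: u_7=37/55 ∈ [5/8, 11/16) → index 7
j=8: u_8=42/55 ∈ [3/4, 43/48) → index 9
j=9: u_9=47/55 ∈ [3/4, 43/48) → index 9
j=10: u_10=52/55 ∈ [43/48, 1) → index 10

0 1 2 2 3 4 4 7 9 9 10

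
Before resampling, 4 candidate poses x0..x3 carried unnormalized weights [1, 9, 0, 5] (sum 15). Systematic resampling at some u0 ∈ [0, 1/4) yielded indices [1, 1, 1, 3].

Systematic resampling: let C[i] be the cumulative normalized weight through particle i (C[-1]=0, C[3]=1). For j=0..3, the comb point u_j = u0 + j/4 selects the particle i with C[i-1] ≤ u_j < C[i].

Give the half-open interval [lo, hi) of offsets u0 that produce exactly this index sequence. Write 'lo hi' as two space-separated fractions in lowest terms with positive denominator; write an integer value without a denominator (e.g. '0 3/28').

C = [1/15, 2/3, 2/3, 1]
j=0 picked index 1: u0 ∈ [1/15, 2/3)
j=1 picked index 1: u0 ∈ [-11/60, 5/12)
j=2 picked index 1: u0 ∈ [-13/30, 1/6)
j=3 picked index 3: u0 ∈ [-1/12, 1/4)
intersection: [1/15, 1/6)

1/15 1/6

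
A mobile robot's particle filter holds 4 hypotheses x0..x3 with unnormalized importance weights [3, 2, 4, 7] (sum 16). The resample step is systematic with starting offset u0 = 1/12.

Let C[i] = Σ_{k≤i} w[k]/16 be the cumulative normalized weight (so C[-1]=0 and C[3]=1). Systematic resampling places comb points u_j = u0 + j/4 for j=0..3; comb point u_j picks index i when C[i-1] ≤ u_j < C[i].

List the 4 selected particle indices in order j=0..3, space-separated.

0 2 3 3

C = [3/16, 5/16, 9/16, 1]
j=0: u_0=1/12 ∈ [0, 3/16) → index 0
j=1: u_1=1/3 ∈ [5/16, 9/16) → index 2
j=2: u_2=7/12 ∈ [9/16, 1) → index 3
j=3: u_3=5/6 ∈ [9/16, 1) → index 3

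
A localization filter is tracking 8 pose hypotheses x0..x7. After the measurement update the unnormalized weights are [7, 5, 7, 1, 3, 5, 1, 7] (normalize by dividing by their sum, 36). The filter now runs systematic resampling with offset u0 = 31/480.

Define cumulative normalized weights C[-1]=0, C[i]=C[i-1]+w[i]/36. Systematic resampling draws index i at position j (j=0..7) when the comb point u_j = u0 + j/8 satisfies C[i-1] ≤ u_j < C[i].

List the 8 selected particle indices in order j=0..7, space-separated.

C = [7/36, 1/3, 19/36, 5/9, 23/36, 7/9, 29/36, 1]
j=0: u_0=31/480 ∈ [0, 7/36) → index 0
j=1: u_1=91/480 ∈ [0, 7/36) → index 0
j=2: u_2=151/480 ∈ [7/36, 1/3) → index 1
j=3: u_3=211/480 ∈ [1/3, 19/36) → index 2
j=4: u_4=271/480 ∈ [5/9, 23/36) → index 4
j=5: u_5=331/480 ∈ [23/36, 7/9) → index 5
j=6: u_6=391/480 ∈ [29/36, 1) → index 7
j=7: u_7=451/480 ∈ [29/36, 1) → index 7

0 0 1 2 4 5 7 7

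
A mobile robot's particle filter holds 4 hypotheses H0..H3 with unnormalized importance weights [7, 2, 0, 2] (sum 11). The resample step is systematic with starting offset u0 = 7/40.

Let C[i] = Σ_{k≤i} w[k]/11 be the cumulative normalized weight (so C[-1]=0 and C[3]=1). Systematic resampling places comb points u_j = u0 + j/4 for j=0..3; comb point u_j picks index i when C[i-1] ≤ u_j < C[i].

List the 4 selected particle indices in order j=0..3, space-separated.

C = [7/11, 9/11, 9/11, 1]
j=0: u_0=7/40 ∈ [0, 7/11) → index 0
j=1: u_1=17/40 ∈ [0, 7/11) → index 0
j=2: u_2=27/40 ∈ [7/11, 9/11) → index 1
j=3: u_3=37/40 ∈ [9/11, 1) → index 3

0 0 1 3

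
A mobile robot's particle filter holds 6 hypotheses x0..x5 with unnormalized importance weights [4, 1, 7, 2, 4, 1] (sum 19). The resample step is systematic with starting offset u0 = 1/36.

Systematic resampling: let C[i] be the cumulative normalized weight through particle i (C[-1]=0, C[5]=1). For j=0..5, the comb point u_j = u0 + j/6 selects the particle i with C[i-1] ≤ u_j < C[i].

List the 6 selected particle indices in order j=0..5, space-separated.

C = [4/19, 5/19, 12/19, 14/19, 18/19, 1]
j=0: u_0=1/36 ∈ [0, 4/19) → index 0
j=1: u_1=7/36 ∈ [0, 4/19) → index 0
j=2: u_2=13/36 ∈ [5/19, 12/19) → index 2
j=3: u_3=19/36 ∈ [5/19, 12/19) → index 2
j=4: u_4=25/36 ∈ [12/19, 14/19) → index 3
j=5: u_5=31/36 ∈ [14/19, 18/19) → index 4

0 0 2 2 3 4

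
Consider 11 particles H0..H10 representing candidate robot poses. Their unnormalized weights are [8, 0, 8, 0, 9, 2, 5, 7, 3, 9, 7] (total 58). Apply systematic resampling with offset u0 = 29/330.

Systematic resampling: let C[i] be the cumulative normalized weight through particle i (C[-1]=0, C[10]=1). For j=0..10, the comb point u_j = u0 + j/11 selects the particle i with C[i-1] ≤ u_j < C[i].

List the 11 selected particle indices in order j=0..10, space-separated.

0 2 2 4 5 6 7 9 9 10 10

C = [4/29, 4/29, 8/29, 8/29, 25/58, 27/58, 16/29, 39/58, 21/29, 51/58, 1]
j=0: u_0=29/330 ∈ [0, 4/29) → index 0
j=1: u_1=59/330 ∈ [4/29, 8/29) → index 2
j=2: u_2=89/330 ∈ [4/29, 8/29) → index 2
j=3: u_3=119/330 ∈ [8/29, 25/58) → index 4
j=4: u_4=149/330 ∈ [25/58, 27/58) → index 5
j=5: u_5=179/330 ∈ [27/58, 16/29) → index 6
j=6: u_6=19/30 ∈ [16/29, 39/58) → index 7
j=7: u_7=239/330 ∈ [21/29, 51/58) → index 9
j=8: u_8=269/330 ∈ [21/29, 51/58) → index 9
j=9: u_9=299/330 ∈ [51/58, 1) → index 10
j=10: u_10=329/330 ∈ [51/58, 1) → index 10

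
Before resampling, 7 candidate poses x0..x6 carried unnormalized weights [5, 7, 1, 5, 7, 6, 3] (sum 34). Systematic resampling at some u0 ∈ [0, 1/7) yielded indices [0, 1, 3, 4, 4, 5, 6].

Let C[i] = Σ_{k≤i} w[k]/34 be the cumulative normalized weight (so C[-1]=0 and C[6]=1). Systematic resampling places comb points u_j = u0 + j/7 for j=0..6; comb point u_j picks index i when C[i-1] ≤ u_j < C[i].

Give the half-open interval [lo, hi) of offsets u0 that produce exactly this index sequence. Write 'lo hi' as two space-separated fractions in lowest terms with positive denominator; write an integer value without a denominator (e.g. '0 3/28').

C = [5/34, 6/17, 13/34, 9/17, 25/34, 31/34, 1]
j=0 picked index 0: u0 ∈ [0, 5/34)
j=1 picked index 1: u0 ∈ [1/238, 25/119)
j=2 picked index 3: u0 ∈ [23/238, 29/119)
j=3 picked index 4: u0 ∈ [12/119, 73/238)
j=4 picked index 4: u0 ∈ [-5/119, 39/238)
j=5 picked index 5: u0 ∈ [5/238, 47/238)
j=6 picked index 6: u0 ∈ [13/238, 1/7)
intersection: [12/119, 1/7)

12/119 1/7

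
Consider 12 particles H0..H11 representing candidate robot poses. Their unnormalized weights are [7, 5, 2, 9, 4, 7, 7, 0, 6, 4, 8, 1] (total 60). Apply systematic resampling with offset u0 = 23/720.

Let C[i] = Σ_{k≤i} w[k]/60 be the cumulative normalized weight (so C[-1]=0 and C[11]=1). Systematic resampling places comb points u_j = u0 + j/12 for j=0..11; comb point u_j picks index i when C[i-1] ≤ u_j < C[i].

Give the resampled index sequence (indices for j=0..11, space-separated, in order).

0 0 1 3 3 4 5 6 8 8 10 10

C = [7/60, 1/5, 7/30, 23/60, 9/20, 17/30, 41/60, 41/60, 47/60, 17/20, 59/60, 1]
j=0: u_0=23/720 ∈ [0, 7/60) → index 0
j=1: u_1=83/720 ∈ [0, 7/60) → index 0
j=2: u_2=143/720 ∈ [7/60, 1/5) → index 1
j=3: u_3=203/720 ∈ [7/30, 23/60) → index 3
j=4: u_4=263/720 ∈ [7/30, 23/60) → index 3
j=5: u_5=323/720 ∈ [23/60, 9/20) → index 4
j=6: u_6=383/720 ∈ [9/20, 17/30) → index 5
j=7: u_7=443/720 ∈ [17/30, 41/60) → index 6
j=8: u_8=503/720 ∈ [41/60, 47/60) → index 8
j=9: u_9=563/720 ∈ [41/60, 47/60) → index 8
j=10: u_10=623/720 ∈ [17/20, 59/60) → index 10
j=11: u_11=683/720 ∈ [17/20, 59/60) → index 10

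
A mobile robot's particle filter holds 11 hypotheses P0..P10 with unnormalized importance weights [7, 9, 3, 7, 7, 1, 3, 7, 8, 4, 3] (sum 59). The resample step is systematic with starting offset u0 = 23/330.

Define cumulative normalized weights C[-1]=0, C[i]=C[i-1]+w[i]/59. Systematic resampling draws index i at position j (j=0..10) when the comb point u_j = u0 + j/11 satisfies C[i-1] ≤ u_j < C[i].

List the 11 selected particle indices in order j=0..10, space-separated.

0 1 1 3 3 4 6 7 8 9 10

C = [7/59, 16/59, 19/59, 26/59, 33/59, 34/59, 37/59, 44/59, 52/59, 56/59, 1]
j=0: u_0=23/330 ∈ [0, 7/59) → index 0
j=1: u_1=53/330 ∈ [7/59, 16/59) → index 1
j=2: u_2=83/330 ∈ [7/59, 16/59) → index 1
j=3: u_3=113/330 ∈ [19/59, 26/59) → index 3
j=4: u_4=13/30 ∈ [19/59, 26/59) → index 3
j=5: u_5=173/330 ∈ [26/59, 33/59) → index 4
j=6: u_6=203/330 ∈ [34/59, 37/59) → index 6
j=7: u_7=233/330 ∈ [37/59, 44/59) → index 7
j=8: u_8=263/330 ∈ [44/59, 52/59) → index 8
j=9: u_9=293/330 ∈ [52/59, 56/59) → index 9
j=10: u_10=323/330 ∈ [56/59, 1) → index 10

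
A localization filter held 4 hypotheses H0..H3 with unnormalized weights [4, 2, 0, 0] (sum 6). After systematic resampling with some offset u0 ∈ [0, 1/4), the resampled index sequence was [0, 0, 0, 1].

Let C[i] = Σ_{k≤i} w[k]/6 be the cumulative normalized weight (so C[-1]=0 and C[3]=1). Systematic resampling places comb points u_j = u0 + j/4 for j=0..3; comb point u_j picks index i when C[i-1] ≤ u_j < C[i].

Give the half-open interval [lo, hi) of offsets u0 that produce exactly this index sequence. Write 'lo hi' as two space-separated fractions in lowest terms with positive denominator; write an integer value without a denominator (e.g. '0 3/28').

0 1/6

C = [2/3, 1, 1, 1]
j=0 picked index 0: u0 ∈ [0, 2/3)
j=1 picked index 0: u0 ∈ [-1/4, 5/12)
j=2 picked index 0: u0 ∈ [-1/2, 1/6)
j=3 picked index 1: u0 ∈ [-1/12, 1/4)
intersection: [0, 1/6)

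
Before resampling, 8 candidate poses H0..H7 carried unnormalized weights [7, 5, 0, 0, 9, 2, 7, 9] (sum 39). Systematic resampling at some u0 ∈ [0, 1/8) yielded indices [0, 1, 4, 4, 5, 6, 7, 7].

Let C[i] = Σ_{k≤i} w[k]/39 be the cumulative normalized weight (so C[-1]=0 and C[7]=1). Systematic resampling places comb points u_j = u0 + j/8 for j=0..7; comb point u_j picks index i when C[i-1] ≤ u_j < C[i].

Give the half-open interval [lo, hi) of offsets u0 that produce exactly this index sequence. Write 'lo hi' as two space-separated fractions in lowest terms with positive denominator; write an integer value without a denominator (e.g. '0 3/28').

3/52 7/78

C = [7/39, 4/13, 4/13, 4/13, 7/13, 23/39, 10/13, 1]
j=0 picked index 0: u0 ∈ [0, 7/39)
j=1 picked index 1: u0 ∈ [17/312, 19/104)
j=2 picked index 4: u0 ∈ [3/52, 15/52)
j=3 picked index 4: u0 ∈ [-7/104, 17/104)
j=4 picked index 5: u0 ∈ [1/26, 7/78)
j=5 picked index 6: u0 ∈ [-11/312, 15/104)
j=6 picked index 7: u0 ∈ [1/52, 1/4)
j=7 picked index 7: u0 ∈ [-11/104, 1/8)
intersection: [3/52, 7/78)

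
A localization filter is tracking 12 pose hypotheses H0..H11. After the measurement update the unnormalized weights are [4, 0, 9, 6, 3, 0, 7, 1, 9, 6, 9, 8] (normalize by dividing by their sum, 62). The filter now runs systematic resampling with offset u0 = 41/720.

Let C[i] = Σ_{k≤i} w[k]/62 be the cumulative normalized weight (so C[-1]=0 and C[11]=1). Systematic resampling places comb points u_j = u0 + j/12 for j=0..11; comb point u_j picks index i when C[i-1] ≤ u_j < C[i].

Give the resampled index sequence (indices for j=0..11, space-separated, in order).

0 2 3 4 6 7 8 9 9 10 11 11

C = [2/31, 2/31, 13/62, 19/62, 11/31, 11/31, 29/62, 15/31, 39/62, 45/62, 27/31, 1]
j=0: u_0=41/720 ∈ [0, 2/31) → index 0
j=1: u_1=101/720 ∈ [2/31, 13/62) → index 2
j=2: u_2=161/720 ∈ [13/62, 19/62) → index 3
j=3: u_3=221/720 ∈ [19/62, 11/31) → index 4
j=4: u_4=281/720 ∈ [11/31, 29/62) → index 6
j=5: u_5=341/720 ∈ [29/62, 15/31) → index 7
j=6: u_6=401/720 ∈ [15/31, 39/62) → index 8
j=7: u_7=461/720 ∈ [39/62, 45/62) → index 9
j=8: u_8=521/720 ∈ [39/62, 45/62) → index 9
j=9: u_9=581/720 ∈ [45/62, 27/31) → index 10
j=10: u_10=641/720 ∈ [27/31, 1) → index 11
j=11: u_11=701/720 ∈ [27/31, 1) → index 11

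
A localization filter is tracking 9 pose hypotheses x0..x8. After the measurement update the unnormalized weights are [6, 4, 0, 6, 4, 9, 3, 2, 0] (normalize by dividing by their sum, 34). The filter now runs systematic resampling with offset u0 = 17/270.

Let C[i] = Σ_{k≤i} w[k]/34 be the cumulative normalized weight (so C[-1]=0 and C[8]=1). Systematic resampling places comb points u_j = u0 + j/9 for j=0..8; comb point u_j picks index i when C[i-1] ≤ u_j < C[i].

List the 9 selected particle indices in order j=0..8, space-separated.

0 0 1 3 4 5 5 5 7

C = [3/17, 5/17, 5/17, 8/17, 10/17, 29/34, 16/17, 1, 1]
j=0: u_0=17/270 ∈ [0, 3/17) → index 0
j=1: u_1=47/270 ∈ [0, 3/17) → index 0
j=2: u_2=77/270 ∈ [3/17, 5/17) → index 1
j=3: u_3=107/270 ∈ [5/17, 8/17) → index 3
j=4: u_4=137/270 ∈ [8/17, 10/17) → index 4
j=5: u_5=167/270 ∈ [10/17, 29/34) → index 5
j=6: u_6=197/270 ∈ [10/17, 29/34) → index 5
j=7: u_7=227/270 ∈ [10/17, 29/34) → index 5
j=8: u_8=257/270 ∈ [16/17, 1) → index 7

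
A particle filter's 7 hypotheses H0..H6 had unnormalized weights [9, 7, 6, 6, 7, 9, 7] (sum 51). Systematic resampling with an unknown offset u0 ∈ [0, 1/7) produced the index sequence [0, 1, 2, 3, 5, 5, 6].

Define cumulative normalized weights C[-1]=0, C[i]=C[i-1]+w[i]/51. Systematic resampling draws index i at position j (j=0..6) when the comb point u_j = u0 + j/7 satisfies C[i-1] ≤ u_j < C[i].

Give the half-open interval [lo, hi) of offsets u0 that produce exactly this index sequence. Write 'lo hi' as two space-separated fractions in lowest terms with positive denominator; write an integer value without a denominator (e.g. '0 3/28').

C = [3/17, 16/51, 22/51, 28/51, 35/51, 44/51, 1]
j=0 picked index 0: u0 ∈ [0, 3/17)
j=1 picked index 1: u0 ∈ [4/119, 61/357)
j=2 picked index 2: u0 ∈ [10/357, 52/357)
j=3 picked index 3: u0 ∈ [1/357, 43/357)
j=4 picked index 5: u0 ∈ [41/357, 104/357)
j=5 picked index 5: u0 ∈ [-10/357, 53/357)
j=6 picked index 6: u0 ∈ [2/357, 1/7)
intersection: [41/357, 43/357)

41/357 43/357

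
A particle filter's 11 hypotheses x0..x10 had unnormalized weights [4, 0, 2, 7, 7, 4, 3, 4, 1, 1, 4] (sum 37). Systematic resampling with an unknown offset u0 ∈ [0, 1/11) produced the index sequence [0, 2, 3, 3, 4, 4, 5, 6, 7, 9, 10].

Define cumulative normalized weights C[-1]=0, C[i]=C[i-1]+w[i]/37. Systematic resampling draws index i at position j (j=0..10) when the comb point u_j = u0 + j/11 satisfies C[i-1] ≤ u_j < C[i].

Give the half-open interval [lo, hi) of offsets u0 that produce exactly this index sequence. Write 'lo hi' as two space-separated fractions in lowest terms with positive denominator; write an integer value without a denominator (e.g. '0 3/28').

19/407 29/407

C = [4/37, 4/37, 6/37, 13/37, 20/37, 24/37, 27/37, 31/37, 32/37, 33/37, 1]
j=0 picked index 0: u0 ∈ [0, 4/37)
j=1 picked index 2: u0 ∈ [7/407, 29/407)
j=2 picked index 3: u0 ∈ [-8/407, 69/407)
j=3 picked index 3: u0 ∈ [-45/407, 32/407)
j=4 picked index 4: u0 ∈ [-5/407, 72/407)
j=5 picked index 4: u0 ∈ [-42/407, 35/407)
j=6 picked index 5: u0 ∈ [-2/407, 42/407)
j=7 picked index 6: u0 ∈ [5/407, 38/407)
j=8 picked index 7: u0 ∈ [1/407, 45/407)
j=9 picked index 9: u0 ∈ [19/407, 30/407)
j=10 picked index 10: u0 ∈ [-7/407, 1/11)
intersection: [19/407, 29/407)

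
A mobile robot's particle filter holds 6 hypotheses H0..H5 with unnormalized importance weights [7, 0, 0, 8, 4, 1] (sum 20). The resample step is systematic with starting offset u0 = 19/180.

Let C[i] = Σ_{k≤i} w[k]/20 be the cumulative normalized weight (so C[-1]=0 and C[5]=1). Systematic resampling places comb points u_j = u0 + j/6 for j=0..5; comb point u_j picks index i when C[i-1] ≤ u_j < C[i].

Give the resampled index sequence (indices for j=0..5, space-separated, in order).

0 0 3 3 4 4

C = [7/20, 7/20, 7/20, 3/4, 19/20, 1]
j=0: u_0=19/180 ∈ [0, 7/20) → index 0
j=1: u_1=49/180 ∈ [0, 7/20) → index 0
j=2: u_2=79/180 ∈ [7/20, 3/4) → index 3
j=3: u_3=109/180 ∈ [7/20, 3/4) → index 3
j=4: u_4=139/180 ∈ [3/4, 19/20) → index 4
j=5: u_5=169/180 ∈ [3/4, 19/20) → index 4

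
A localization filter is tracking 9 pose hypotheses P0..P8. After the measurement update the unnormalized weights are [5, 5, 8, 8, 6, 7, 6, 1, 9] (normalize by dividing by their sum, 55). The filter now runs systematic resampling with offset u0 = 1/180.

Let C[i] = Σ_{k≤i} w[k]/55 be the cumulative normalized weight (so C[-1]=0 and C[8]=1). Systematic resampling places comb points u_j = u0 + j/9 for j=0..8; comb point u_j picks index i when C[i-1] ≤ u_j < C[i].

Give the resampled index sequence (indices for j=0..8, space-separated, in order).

0 1 2 3 3 4 5 6 8

C = [1/11, 2/11, 18/55, 26/55, 32/55, 39/55, 9/11, 46/55, 1]
j=0: u_0=1/180 ∈ [0, 1/11) → index 0
j=1: u_1=7/60 ∈ [1/11, 2/11) → index 1
j=2: u_2=41/180 ∈ [2/11, 18/55) → index 2
j=3: u_3=61/180 ∈ [18/55, 26/55) → index 3
j=4: u_4=9/20 ∈ [18/55, 26/55) → index 3
j=5: u_5=101/180 ∈ [26/55, 32/55) → index 4
j=6: u_6=121/180 ∈ [32/55, 39/55) → index 5
j=7: u_7=47/60 ∈ [39/55, 9/11) → index 6
j=8: u_8=161/180 ∈ [46/55, 1) → index 8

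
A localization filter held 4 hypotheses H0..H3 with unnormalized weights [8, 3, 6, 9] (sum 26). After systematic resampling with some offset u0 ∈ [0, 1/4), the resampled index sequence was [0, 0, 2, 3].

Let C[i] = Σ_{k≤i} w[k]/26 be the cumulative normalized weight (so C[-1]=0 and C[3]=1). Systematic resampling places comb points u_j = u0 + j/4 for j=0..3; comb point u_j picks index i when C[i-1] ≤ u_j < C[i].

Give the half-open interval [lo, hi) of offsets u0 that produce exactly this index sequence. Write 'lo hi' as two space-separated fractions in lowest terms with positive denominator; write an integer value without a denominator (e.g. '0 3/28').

C = [4/13, 11/26, 17/26, 1]
j=0 picked index 0: u0 ∈ [0, 4/13)
j=1 picked index 0: u0 ∈ [-1/4, 3/52)
j=2 picked index 2: u0 ∈ [-1/13, 2/13)
j=3 picked index 3: u0 ∈ [-5/52, 1/4)
intersection: [0, 3/52)

0 3/52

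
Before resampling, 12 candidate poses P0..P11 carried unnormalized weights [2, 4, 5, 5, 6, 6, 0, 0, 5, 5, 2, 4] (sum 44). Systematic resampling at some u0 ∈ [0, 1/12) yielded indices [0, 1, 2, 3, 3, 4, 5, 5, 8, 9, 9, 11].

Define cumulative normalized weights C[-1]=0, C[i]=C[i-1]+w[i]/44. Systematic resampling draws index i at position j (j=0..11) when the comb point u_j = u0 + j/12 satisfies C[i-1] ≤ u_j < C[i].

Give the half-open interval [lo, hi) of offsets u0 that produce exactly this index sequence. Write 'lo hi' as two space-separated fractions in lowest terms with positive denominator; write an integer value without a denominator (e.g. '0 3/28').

0 1/33

C = [1/22, 3/22, 1/4, 4/11, 1/2, 7/11, 7/11, 7/11, 3/4, 19/22, 10/11, 1]
j=0 picked index 0: u0 ∈ [0, 1/22)
j=1 picked index 1: u0 ∈ [-5/132, 7/132)
j=2 picked index 2: u0 ∈ [-1/33, 1/12)
j=3 picked index 3: u0 ∈ [0, 5/44)
j=4 picked index 3: u0 ∈ [-1/12, 1/33)
j=5 picked index 4: u0 ∈ [-7/132, 1/12)
j=6 picked index 5: u0 ∈ [0, 3/22)
j=7 picked index 5: u0 ∈ [-1/12, 7/132)
j=8 picked index 8: u0 ∈ [-1/33, 1/12)
j=9 picked index 9: u0 ∈ [0, 5/44)
j=10 picked index 9: u0 ∈ [-1/12, 1/33)
j=11 picked index 11: u0 ∈ [-1/132, 1/12)
intersection: [0, 1/33)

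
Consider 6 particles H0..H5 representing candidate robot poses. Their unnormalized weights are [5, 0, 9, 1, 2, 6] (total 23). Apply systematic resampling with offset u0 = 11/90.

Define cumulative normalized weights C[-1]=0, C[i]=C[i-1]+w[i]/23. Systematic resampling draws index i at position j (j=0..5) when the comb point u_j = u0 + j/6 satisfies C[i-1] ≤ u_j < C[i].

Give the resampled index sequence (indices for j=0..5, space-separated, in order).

C = [5/23, 5/23, 14/23, 15/23, 17/23, 1]
j=0: u_0=11/90 ∈ [0, 5/23) → index 0
j=1: u_1=13/45 ∈ [5/23, 14/23) → index 2
j=2: u_2=41/90 ∈ [5/23, 14/23) → index 2
j=3: u_3=28/45 ∈ [14/23, 15/23) → index 3
j=4: u_4=71/90 ∈ [17/23, 1) → index 5
j=5: u_5=43/45 ∈ [17/23, 1) → index 5

0 2 2 3 5 5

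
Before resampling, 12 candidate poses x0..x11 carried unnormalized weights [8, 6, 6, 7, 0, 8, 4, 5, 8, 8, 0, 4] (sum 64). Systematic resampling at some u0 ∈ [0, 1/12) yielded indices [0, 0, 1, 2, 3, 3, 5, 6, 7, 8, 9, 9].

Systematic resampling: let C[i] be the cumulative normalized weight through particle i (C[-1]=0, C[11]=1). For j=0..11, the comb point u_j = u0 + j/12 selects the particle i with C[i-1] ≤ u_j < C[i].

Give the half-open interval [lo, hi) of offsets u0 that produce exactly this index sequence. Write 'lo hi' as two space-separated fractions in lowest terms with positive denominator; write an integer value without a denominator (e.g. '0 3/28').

0 1/192

C = [1/8, 7/32, 5/16, 27/64, 27/64, 35/64, 39/64, 11/16, 13/16, 15/16, 15/16, 1]
j=0 picked index 0: u0 ∈ [0, 1/8)
j=1 picked index 0: u0 ∈ [-1/12, 1/24)
j=2 picked index 1: u0 ∈ [-1/24, 5/96)
j=3 picked index 2: u0 ∈ [-1/32, 1/16)
j=4 picked index 3: u0 ∈ [-1/48, 17/192)
j=5 picked index 3: u0 ∈ [-5/48, 1/192)
j=6 picked index 5: u0 ∈ [-5/64, 3/64)
j=7 picked index 6: u0 ∈ [-7/192, 5/192)
j=8 picked index 7: u0 ∈ [-11/192, 1/48)
j=9 picked index 8: u0 ∈ [-1/16, 1/16)
j=10 picked index 9: u0 ∈ [-1/48, 5/48)
j=11 picked index 9: u0 ∈ [-5/48, 1/48)
intersection: [0, 1/192)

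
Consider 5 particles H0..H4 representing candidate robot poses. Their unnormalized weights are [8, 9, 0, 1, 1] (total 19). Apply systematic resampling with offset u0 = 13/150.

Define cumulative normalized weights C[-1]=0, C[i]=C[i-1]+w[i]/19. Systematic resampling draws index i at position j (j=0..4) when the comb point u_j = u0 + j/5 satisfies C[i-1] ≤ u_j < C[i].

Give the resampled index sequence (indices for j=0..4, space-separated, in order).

0 0 1 1 1

C = [8/19, 17/19, 17/19, 18/19, 1]
j=0: u_0=13/150 ∈ [0, 8/19) → index 0
j=1: u_1=43/150 ∈ [0, 8/19) → index 0
j=2: u_2=73/150 ∈ [8/19, 17/19) → index 1
j=3: u_3=103/150 ∈ [8/19, 17/19) → index 1
j=4: u_4=133/150 ∈ [8/19, 17/19) → index 1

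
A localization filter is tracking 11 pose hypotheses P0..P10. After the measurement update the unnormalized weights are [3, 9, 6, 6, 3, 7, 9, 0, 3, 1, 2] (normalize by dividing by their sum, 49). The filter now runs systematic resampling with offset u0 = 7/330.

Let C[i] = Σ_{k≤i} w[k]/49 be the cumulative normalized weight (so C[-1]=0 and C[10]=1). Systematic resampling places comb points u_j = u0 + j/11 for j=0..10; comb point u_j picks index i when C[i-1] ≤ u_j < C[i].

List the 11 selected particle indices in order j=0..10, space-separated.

0 1 1 2 3 3 5 5 6 6 8

C = [3/49, 12/49, 18/49, 24/49, 27/49, 34/49, 43/49, 43/49, 46/49, 47/49, 1]
j=0: u_0=7/330 ∈ [0, 3/49) → index 0
j=1: u_1=37/330 ∈ [3/49, 12/49) → index 1
j=2: u_2=67/330 ∈ [3/49, 12/49) → index 1
j=3: u_3=97/330 ∈ [12/49, 18/49) → index 2
j=4: u_4=127/330 ∈ [18/49, 24/49) → index 3
j=5: u_5=157/330 ∈ [18/49, 24/49) → index 3
j=6: u_6=17/30 ∈ [27/49, 34/49) → index 5
j=7: u_7=217/330 ∈ [27/49, 34/49) → index 5
j=8: u_8=247/330 ∈ [34/49, 43/49) → index 6
j=9: u_9=277/330 ∈ [34/49, 43/49) → index 6
j=10: u_10=307/330 ∈ [43/49, 46/49) → index 8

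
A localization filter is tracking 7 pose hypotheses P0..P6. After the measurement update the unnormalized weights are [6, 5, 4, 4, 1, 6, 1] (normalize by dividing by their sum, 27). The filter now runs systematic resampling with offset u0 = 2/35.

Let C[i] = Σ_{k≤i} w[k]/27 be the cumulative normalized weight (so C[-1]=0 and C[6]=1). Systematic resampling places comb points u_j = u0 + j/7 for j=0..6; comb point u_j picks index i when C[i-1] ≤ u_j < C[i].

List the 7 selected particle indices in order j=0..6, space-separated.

C = [2/9, 11/27, 5/9, 19/27, 20/27, 26/27, 1]
j=0: u_0=2/35 ∈ [0, 2/9) → index 0
j=1: u_1=1/5 ∈ [0, 2/9) → index 0
j=2: u_2=12/35 ∈ [2/9, 11/27) → index 1
j=3: u_3=17/35 ∈ [11/27, 5/9) → index 2
j=4: u_4=22/35 ∈ [5/9, 19/27) → index 3
j=5: u_5=27/35 ∈ [20/27, 26/27) → index 5
j=6: u_6=32/35 ∈ [20/27, 26/27) → index 5

0 0 1 2 3 5 5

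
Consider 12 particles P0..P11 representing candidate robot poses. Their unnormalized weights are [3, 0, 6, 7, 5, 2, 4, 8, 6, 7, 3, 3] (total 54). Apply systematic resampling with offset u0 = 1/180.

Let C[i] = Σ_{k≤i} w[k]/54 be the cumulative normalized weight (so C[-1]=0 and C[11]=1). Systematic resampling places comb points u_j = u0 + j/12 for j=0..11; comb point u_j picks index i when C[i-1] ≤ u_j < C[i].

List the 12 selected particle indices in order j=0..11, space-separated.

C = [1/18, 1/18, 1/6, 8/27, 7/18, 23/54, 1/2, 35/54, 41/54, 8/9, 17/18, 1]
j=0: u_0=1/180 ∈ [0, 1/18) → index 0
j=1: u_1=4/45 ∈ [1/18, 1/6) → index 2
j=2: u_2=31/180 ∈ [1/6, 8/27) → index 3
j=3: u_3=23/90 ∈ [1/6, 8/27) → index 3
j=4: u_4=61/180 ∈ [8/27, 7/18) → index 4
j=5: u_5=19/45 ∈ [7/18, 23/54) → index 5
j=6: u_6=91/180 ∈ [1/2, 35/54) → index 7
j=7: u_7=53/90 ∈ [1/2, 35/54) → index 7
j=8: u_8=121/180 ∈ [35/54, 41/54) → index 8
j=9: u_9=34/45 ∈ [35/54, 41/54) → index 8
j=10: u_10=151/180 ∈ [41/54, 8/9) → index 9
j=11: u_11=83/90 ∈ [8/9, 17/18) → index 10

0 2 3 3 4 5 7 7 8 8 9 10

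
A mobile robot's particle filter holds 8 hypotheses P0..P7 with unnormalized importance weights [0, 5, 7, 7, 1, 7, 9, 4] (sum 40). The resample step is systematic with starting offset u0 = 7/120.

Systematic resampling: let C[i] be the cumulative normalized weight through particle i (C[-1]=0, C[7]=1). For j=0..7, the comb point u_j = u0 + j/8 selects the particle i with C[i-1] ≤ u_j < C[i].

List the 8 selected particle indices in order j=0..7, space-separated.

C = [0, 1/8, 3/10, 19/40, 1/2, 27/40, 9/10, 1]
j=0: u_0=7/120 ∈ [0, 1/8) → index 1
j=1: u_1=11/60 ∈ [1/8, 3/10) → index 2
j=2: u_2=37/120 ∈ [3/10, 19/40) → index 3
j=3: u_3=13/30 ∈ [3/10, 19/40) → index 3
j=4: u_4=67/120 ∈ [1/2, 27/40) → index 5
j=5: u_5=41/60 ∈ [27/40, 9/10) → index 6
j=6: u_6=97/120 ∈ [27/40, 9/10) → index 6
j=7: u_7=14/15 ∈ [9/10, 1) → index 7

1 2 3 3 5 6 6 7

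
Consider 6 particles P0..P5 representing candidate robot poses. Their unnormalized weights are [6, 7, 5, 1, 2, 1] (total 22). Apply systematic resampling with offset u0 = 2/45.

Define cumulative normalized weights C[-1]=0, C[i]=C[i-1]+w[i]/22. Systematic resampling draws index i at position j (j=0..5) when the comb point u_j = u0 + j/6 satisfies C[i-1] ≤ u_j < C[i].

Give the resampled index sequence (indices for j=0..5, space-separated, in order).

C = [3/11, 13/22, 9/11, 19/22, 21/22, 1]
j=0: u_0=2/45 ∈ [0, 3/11) → index 0
j=1: u_1=19/90 ∈ [0, 3/11) → index 0
j=2: u_2=17/45 ∈ [3/11, 13/22) → index 1
j=3: u_3=49/90 ∈ [3/11, 13/22) → index 1
j=4: u_4=32/45 ∈ [13/22, 9/11) → index 2
j=5: u_5=79/90 ∈ [19/22, 21/22) → index 4

0 0 1 1 2 4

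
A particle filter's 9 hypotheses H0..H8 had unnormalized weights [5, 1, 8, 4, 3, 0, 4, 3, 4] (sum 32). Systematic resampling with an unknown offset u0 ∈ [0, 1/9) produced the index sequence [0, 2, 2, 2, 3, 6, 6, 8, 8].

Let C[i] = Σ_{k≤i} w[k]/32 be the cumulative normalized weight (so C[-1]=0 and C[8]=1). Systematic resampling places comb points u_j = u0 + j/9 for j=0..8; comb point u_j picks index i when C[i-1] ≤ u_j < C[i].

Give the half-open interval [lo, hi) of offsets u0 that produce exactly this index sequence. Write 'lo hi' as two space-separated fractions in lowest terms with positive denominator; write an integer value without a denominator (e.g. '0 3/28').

29/288 5/48

C = [5/32, 3/16, 7/16, 9/16, 21/32, 21/32, 25/32, 7/8, 1]
j=0 picked index 0: u0 ∈ [0, 5/32)
j=1 picked index 2: u0 ∈ [11/144, 47/144)
j=2 picked index 2: u0 ∈ [-5/144, 31/144)
j=3 picked index 2: u0 ∈ [-7/48, 5/48)
j=4 picked index 3: u0 ∈ [-1/144, 17/144)
j=5 picked index 6: u0 ∈ [29/288, 65/288)
j=6 picked index 6: u0 ∈ [-1/96, 11/96)
j=7 picked index 8: u0 ∈ [7/72, 2/9)
j=8 picked index 8: u0 ∈ [-1/72, 1/9)
intersection: [29/288, 5/48)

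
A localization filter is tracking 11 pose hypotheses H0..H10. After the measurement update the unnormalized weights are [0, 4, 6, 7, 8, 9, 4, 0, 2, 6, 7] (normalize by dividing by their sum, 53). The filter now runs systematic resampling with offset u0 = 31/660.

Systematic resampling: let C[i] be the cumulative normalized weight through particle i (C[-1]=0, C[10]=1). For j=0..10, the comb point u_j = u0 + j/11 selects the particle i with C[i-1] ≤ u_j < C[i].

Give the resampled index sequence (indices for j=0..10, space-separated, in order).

1 2 3 3 4 5 5 6 9 9 10

C = [0, 4/53, 10/53, 17/53, 25/53, 34/53, 38/53, 38/53, 40/53, 46/53, 1]
j=0: u_0=31/660 ∈ [0, 4/53) → index 1
j=1: u_1=91/660 ∈ [4/53, 10/53) → index 2
j=2: u_2=151/660 ∈ [10/53, 17/53) → index 3
j=3: u_3=211/660 ∈ [10/53, 17/53) → index 3
j=4: u_4=271/660 ∈ [17/53, 25/53) → index 4
j=5: u_5=331/660 ∈ [25/53, 34/53) → index 5
j=6: u_6=391/660 ∈ [25/53, 34/53) → index 5
j=7: u_7=41/60 ∈ [34/53, 38/53) → index 6
j=8: u_8=511/660 ∈ [40/53, 46/53) → index 9
j=9: u_9=571/660 ∈ [40/53, 46/53) → index 9
j=10: u_10=631/660 ∈ [46/53, 1) → index 10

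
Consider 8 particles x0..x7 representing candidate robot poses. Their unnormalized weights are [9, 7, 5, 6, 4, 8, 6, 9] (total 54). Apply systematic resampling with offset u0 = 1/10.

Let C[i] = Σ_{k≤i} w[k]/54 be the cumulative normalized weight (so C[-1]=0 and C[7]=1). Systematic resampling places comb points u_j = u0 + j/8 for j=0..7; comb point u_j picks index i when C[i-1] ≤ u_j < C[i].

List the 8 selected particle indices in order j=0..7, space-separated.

C = [1/6, 8/27, 7/18, 1/2, 31/54, 13/18, 5/6, 1]
j=0: u_0=1/10 ∈ [0, 1/6) → index 0
j=1: u_1=9/40 ∈ [1/6, 8/27) → index 1
j=2: u_2=7/20 ∈ [8/27, 7/18) → index 2
j=3: u_3=19/40 ∈ [7/18, 1/2) → index 3
j=4: u_4=3/5 ∈ [31/54, 13/18) → index 5
j=5: u_5=29/40 ∈ [13/18, 5/6) → index 6
j=6: u_6=17/20 ∈ [5/6, 1) → index 7
j=7: u_7=39/40 ∈ [5/6, 1) → index 7

0 1 2 3 5 6 7 7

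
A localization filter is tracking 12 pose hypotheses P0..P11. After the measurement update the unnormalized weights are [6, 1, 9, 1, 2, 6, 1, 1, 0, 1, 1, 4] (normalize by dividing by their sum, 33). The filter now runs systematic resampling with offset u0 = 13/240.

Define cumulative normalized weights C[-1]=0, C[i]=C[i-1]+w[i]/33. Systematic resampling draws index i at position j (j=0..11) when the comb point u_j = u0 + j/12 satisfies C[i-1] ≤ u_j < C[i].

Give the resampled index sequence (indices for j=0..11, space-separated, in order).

0 0 2 2 2 2 4 5 5 7 11 11

C = [2/11, 7/33, 16/33, 17/33, 19/33, 25/33, 26/33, 9/11, 9/11, 28/33, 29/33, 1]
j=0: u_0=13/240 ∈ [0, 2/11) → index 0
j=1: u_1=11/80 ∈ [0, 2/11) → index 0
j=2: u_2=53/240 ∈ [7/33, 16/33) → index 2
j=3: u_3=73/240 ∈ [7/33, 16/33) → index 2
j=4: u_4=31/80 ∈ [7/33, 16/33) → index 2
j=5: u_5=113/240 ∈ [7/33, 16/33) → index 2
j=6: u_6=133/240 ∈ [17/33, 19/33) → index 4
j=7: u_7=51/80 ∈ [19/33, 25/33) → index 5
j=8: u_8=173/240 ∈ [19/33, 25/33) → index 5
j=9: u_9=193/240 ∈ [26/33, 9/11) → index 7
j=10: u_10=71/80 ∈ [29/33, 1) → index 11
j=11: u_11=233/240 ∈ [29/33, 1) → index 11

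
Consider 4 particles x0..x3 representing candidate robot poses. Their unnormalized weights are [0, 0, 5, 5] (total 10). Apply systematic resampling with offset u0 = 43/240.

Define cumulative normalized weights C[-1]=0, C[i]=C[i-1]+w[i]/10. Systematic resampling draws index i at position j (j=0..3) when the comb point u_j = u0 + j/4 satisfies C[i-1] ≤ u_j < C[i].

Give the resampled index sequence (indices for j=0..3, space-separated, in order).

C = [0, 0, 1/2, 1]
j=0: u_0=43/240 ∈ [0, 1/2) → index 2
j=1: u_1=103/240 ∈ [0, 1/2) → index 2
j=2: u_2=163/240 ∈ [1/2, 1) → index 3
j=3: u_3=223/240 ∈ [1/2, 1) → index 3

2 2 3 3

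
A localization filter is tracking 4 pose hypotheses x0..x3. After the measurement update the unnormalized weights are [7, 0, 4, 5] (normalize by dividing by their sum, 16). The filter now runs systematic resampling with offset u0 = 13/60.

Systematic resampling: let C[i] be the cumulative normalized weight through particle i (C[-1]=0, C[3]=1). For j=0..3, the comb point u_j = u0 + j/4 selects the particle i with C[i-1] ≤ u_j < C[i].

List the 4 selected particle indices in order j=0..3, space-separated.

C = [7/16, 7/16, 11/16, 1]
j=0: u_0=13/60 ∈ [0, 7/16) → index 0
j=1: u_1=7/15 ∈ [7/16, 11/16) → index 2
j=2: u_2=43/60 ∈ [11/16, 1) → index 3
j=3: u_3=29/30 ∈ [11/16, 1) → index 3

0 2 3 3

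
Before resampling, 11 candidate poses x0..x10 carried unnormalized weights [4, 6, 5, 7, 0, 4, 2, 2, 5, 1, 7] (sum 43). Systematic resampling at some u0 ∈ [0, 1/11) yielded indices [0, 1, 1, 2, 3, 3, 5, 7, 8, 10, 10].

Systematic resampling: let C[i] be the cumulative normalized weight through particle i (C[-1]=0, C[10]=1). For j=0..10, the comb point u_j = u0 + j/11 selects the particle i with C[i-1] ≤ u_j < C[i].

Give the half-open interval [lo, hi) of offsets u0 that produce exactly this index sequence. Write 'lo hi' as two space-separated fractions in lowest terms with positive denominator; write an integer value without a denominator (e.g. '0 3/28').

9/473 24/473

C = [4/43, 10/43, 15/43, 22/43, 22/43, 26/43, 28/43, 30/43, 35/43, 36/43, 1]
j=0 picked index 0: u0 ∈ [0, 4/43)
j=1 picked index 1: u0 ∈ [1/473, 67/473)
j=2 picked index 1: u0 ∈ [-42/473, 24/473)
j=3 picked index 2: u0 ∈ [-19/473, 36/473)
j=4 picked index 3: u0 ∈ [-7/473, 70/473)
j=5 picked index 3: u0 ∈ [-50/473, 27/473)
j=6 picked index 5: u0 ∈ [-16/473, 28/473)
j=7 picked index 7: u0 ∈ [7/473, 29/473)
j=8 picked index 8: u0 ∈ [-14/473, 41/473)
j=9 picked index 10: u0 ∈ [9/473, 2/11)
j=10 picked index 10: u0 ∈ [-34/473, 1/11)
intersection: [9/473, 24/473)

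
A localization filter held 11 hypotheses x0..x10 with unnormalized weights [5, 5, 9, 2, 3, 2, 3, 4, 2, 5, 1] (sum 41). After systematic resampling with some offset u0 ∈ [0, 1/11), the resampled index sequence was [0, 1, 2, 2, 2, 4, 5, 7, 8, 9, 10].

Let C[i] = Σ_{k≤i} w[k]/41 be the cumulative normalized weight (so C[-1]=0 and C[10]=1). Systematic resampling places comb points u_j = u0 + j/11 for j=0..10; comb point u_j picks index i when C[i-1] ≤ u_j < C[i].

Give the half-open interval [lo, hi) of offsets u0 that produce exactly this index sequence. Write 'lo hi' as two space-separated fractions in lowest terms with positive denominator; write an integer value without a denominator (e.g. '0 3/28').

C = [5/41, 10/41, 19/41, 21/41, 24/41, 26/41, 29/41, 33/41, 35/41, 40/41, 1]
j=0 picked index 0: u0 ∈ [0, 5/41)
j=1 picked index 1: u0 ∈ [14/451, 69/451)
j=2 picked index 2: u0 ∈ [28/451, 127/451)
j=3 picked index 2: u0 ∈ [-13/451, 86/451)
j=4 picked index 2: u0 ∈ [-54/451, 45/451)
j=5 picked index 4: u0 ∈ [26/451, 59/451)
j=6 picked index 5: u0 ∈ [18/451, 40/451)
j=7 picked index 7: u0 ∈ [32/451, 76/451)
j=8 picked index 8: u0 ∈ [35/451, 57/451)
j=9 picked index 9: u0 ∈ [16/451, 71/451)
j=10 picked index 10: u0 ∈ [30/451, 1/11)
intersection: [35/451, 40/451)

35/451 40/451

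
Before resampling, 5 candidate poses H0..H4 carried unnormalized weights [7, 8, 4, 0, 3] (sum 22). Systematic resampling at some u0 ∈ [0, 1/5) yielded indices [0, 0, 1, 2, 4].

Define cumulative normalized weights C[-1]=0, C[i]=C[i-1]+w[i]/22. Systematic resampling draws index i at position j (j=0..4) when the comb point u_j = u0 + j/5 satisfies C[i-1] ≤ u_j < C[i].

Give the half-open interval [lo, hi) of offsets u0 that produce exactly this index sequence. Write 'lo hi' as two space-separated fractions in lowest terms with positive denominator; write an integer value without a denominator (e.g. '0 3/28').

9/110 13/110

C = [7/22, 15/22, 19/22, 19/22, 1]
j=0 picked index 0: u0 ∈ [0, 7/22)
j=1 picked index 0: u0 ∈ [-1/5, 13/110)
j=2 picked index 1: u0 ∈ [-9/110, 31/110)
j=3 picked index 2: u0 ∈ [9/110, 29/110)
j=4 picked index 4: u0 ∈ [7/110, 1/5)
intersection: [9/110, 13/110)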